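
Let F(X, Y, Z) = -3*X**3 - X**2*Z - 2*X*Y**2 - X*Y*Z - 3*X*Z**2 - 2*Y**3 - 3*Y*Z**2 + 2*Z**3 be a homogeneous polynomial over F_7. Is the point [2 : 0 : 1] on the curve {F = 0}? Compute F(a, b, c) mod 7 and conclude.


F(2,0,1) ≡ 3 (mod 7); P is NOT on the curve.

Evaluate F(2, 0, 1) term-by-term (mod 7).
  -3*X**3 ↦ -3·8·1·1 = -24
  -X**2*Z ↦ -1·4·1·1 = -4
  -2*X*Y**2 ↦ -2·2·0·1 = 0
  -X*Y*Z ↦ -1·2·0·1 = 0
  -3*X*Z**2 ↦ -3·2·1·1 = -6
  -2*Y**3 ↦ -2·1·0·1 = 0
  -3*Y*Z**2 ↦ -3·1·0·1 = 0
  2*Z**3 ↦ 2·1·1·1 = 2
Sum: F(2, 0, 1) = (-24) + (-4) + (0) + (0) + (-6) + (0) + (0) + (2) = -32.
Reducing mod 7: -32 ≡ 3 (mod 7).
Since F(a, b, c) ≡ 3 ≠ 0 (mod 7), P does NOT lie on the curve.


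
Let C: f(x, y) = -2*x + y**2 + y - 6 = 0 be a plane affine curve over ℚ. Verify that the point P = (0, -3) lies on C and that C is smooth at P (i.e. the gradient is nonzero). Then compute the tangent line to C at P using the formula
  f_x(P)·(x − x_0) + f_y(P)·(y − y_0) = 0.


Tangent line at P: -2*x - 5*y - 15 = 0.

Step 1: f(0, -3) = 0, so P lies on C.
Step 2: partial derivatives
  f_x(x, y) = -2, f_y(x, y) = 2*y + 1.
  f_x(P) = -2, f_y(P) = -5 (gradient nonzero, so P is smooth).
Step 3: tangent line at P: -2·(x − 0) + -5·(y − -3) = 0.
Expanding: -2*x - 5*y - 15 = 0.


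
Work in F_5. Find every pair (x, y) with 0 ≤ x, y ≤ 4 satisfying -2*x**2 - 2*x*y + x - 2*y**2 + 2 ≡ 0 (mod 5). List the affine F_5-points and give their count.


Affine F_5-points: {(0, 1), (0, 4), (2, 1), (2, 2), (4, 2), (4, 4)}; count = 6.

For each of the 25 pairs (x, y) ∈ F_5², evaluate f(x, y) mod 5. Record the zeros.
  x = 0: [0↦2, 1↦0, 2↦4, 3↦4, 4↦0]  zeros at y ∈ {1, 4}
  x = 1: [0↦1, 1↦2, 2↦4, 3↦2, 4↦1]  zeros at y ∈ ∅
  x = 2: [0↦1, 1↦0, 2↦0, 3↦1, 4↦3]  zeros at y ∈ {1, 2}
  x = 3: [0↦2, 1↦4, 2↦2, 3↦1, 4↦1]  zeros at y ∈ ∅
  x = 4: [0↦4, 1↦4, 2↦0, 3↦2, 4↦0]  zeros at y ∈ {2, 4}
Collecting zeros: affine points = {(0, 1), (0, 4), (2, 1), (2, 2), (4, 2), (4, 4)}.
Total count |C(F_5)_aff| = 6.


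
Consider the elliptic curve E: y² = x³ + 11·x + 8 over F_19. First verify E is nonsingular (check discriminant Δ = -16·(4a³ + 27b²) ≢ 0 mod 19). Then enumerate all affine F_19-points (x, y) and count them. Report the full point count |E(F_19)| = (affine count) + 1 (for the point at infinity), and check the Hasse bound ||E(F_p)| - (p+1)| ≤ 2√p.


Affine points = {(1, 1), (1, 18), (2, 0), (3, 7), (3, 12), (5, 6), (5, 13), (6, 9), (6, 10), (8, 0), (9, 0), (10, 4), (10, 15), (11, 4), (11, 15), (12, 5), (12, 14), (13, 7), (13, 12), (16, 9), (16, 10), (17, 4), (17, 15)}; affine count = 23; |E(F_19)| = 24.

Discriminant check: Δ ∝ 4a³ + 27b² = 4·11³ + 27·8² = 4·1331 + 27·64 ≡ 3 (mod 19). Nonzero ⇒ E is nonsingular.
For each x ∈ F_19, compute rhs = x³ + 11·x + 8 mod 19, then count y ∈ F_19 with y² ≡ rhs.
  x = 0: rhs = 8, matching y values: none (0 points).
  x = 1: rhs = 1, matching y values: 1, 18 (2 points).
  x = 2: rhs = 0, matching y values: 0 (1 points).
  x = 3: rhs = 11, matching y values: 7, 12 (2 points).
  x = 4: rhs = 2, matching y values: none (0 points).
  x = 5: rhs = 17, matching y values: 6, 13 (2 points).
  x = 6: rhs = 5, matching y values: 9, 10 (2 points).
  x = 7: rhs = 10, matching y values: none (0 points).
  x = 8: rhs = 0, matching y values: 0 (1 points).
  x = 9: rhs = 0, matching y values: 0 (1 points).
  x = 10: rhs = 16, matching y values: 4, 15 (2 points).
  x = 11: rhs = 16, matching y values: 4, 15 (2 points).
  x = 12: rhs = 6, matching y values: 5, 14 (2 points).
  x = 13: rhs = 11, matching y values: 7, 12 (2 points).
  x = 14: rhs = 18, matching y values: none (0 points).
  x = 15: rhs = 14, matching y values: none (0 points).
  x = 16: rhs = 5, matching y values: 9, 10 (2 points).
  x = 17: rhs = 16, matching y values: 4, 15 (2 points).
  x = 18: rhs = 15, matching y values: none (0 points).
Total affine count: 23.
Full point count |E(F_19)| = 23 + 1 = 24.
Hasse bound: |24 − (19+1)| = |4| = 4 ≤ 2√19 ≈ 8.7178 ✓.


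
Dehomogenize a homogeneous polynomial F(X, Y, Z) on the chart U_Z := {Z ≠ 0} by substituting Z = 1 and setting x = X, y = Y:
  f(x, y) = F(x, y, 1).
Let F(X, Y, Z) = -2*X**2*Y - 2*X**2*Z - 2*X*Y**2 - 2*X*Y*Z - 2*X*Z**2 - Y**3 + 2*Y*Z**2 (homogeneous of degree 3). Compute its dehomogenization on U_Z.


f(x, y) = -2*x**2*y - 2*x**2 - 2*x*y**2 - 2*x*y - 2*x - y**3 + 2*y

On U_Z we set Z = 1. Each monomial c·X^i·Y^j·Z^k in F becomes c·x^i·y^j·1^k = c·x^i·y^j.
Substituting Z = 1: F(X, Y, 1) = -2*x**2*y - 2*x**2 - 2*x*y**2 - 2*x*y - 2*x - y**3 + 2*y.
Note: deg(f) ≤ deg(F) = 3; strict inequality happens when F is divisible by Z (lost terms).


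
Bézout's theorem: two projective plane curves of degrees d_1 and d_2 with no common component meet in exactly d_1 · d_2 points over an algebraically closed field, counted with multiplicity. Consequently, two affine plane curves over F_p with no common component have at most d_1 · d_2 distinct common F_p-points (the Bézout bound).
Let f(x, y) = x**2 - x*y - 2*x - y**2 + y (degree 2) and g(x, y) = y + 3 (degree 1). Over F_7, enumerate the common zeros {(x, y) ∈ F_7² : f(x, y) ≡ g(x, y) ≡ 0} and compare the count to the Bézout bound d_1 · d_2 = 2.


Common zeros: {(3, 4)}; count = 1; Bézout bound = 2.

deg(f) = 2, deg(g) = 1, so Bézout bound = 2.
Scan x ∈ F_7. For each x, list the y ∈ F_7 with f(x, y) ≡ 0 and those with g(x, y) ≡ 0 (mod 7); the common zeros in that column are the intersection.
  x = 0: f ≡ 0 at y ∈ {0, 1}; g ≡ 0 at y ∈ {4}; common: ∅.
  x = 1: f ≡ 0 at y ∈ ∅; g ≡ 0 at y ∈ {4}; common: ∅.
  x = 2: f ≡ 0 at y ∈ {0, 6}; g ≡ 0 at y ∈ {4}; common: ∅.
  x = 3: f ≡ 0 at y ∈ {1, 4}; g ≡ 0 at y ∈ {4}; common: {4}.
  x = 4: f ≡ 0 at y ∈ ∅; g ≡ 0 at y ∈ {4}; common: ∅.
  x = 5: f ≡ 0 at y ∈ ∅; g ≡ 0 at y ∈ {4}; common: ∅.
  x = 6: f ≡ 0 at y ∈ {3, 6}; g ≡ 0 at y ∈ {4}; common: ∅.
Collecting: common zeros = {(3, 4)}, so the count is 1.
Comparison with the Bézout bound: 1 ≤ 2 = deg(f)·deg(g), as expected for curves with no common component (the affine F_7-count falls short of the bound because intersections may lie at infinity, over extension fields, or carry multiplicity).


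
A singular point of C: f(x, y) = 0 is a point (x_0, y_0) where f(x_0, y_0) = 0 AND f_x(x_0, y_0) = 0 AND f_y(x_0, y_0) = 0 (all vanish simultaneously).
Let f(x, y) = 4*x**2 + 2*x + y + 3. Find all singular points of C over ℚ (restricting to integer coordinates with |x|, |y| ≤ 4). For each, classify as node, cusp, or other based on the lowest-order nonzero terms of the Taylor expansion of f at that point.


No singular points in the scanned grid; C is smooth there.

Compute partial derivatives:
  f_x = 8*x + 2.
  f_y = 1.
f_y = 1 is a nonzero constant, so f_y never vanishes: no point (x, y) can satisfy f = f_x = f_y = 0. In particular no (x, y) ∈ {−4, ..., 4}² is singular; the curve is smooth.


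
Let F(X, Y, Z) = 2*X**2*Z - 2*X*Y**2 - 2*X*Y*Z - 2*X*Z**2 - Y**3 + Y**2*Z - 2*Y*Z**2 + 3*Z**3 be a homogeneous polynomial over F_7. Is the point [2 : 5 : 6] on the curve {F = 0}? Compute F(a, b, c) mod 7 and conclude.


F(2,5,6) ≡ 4 (mod 7); P is NOT on the curve.

Evaluate F(2, 5, 6) term-by-term (mod 7).
  2*X**2*Z ↦ 2·4·1·6 = 48
  -2*X*Y**2 ↦ -2·2·25·1 = -100
  -2*X*Y*Z ↦ -2·2·5·6 = -120
  -2*X*Z**2 ↦ -2·2·1·36 = -144
  -Y**3 ↦ -1·1·125·1 = -125
  Y**2*Z ↦ 1·1·25·6 = 150
  -2*Y*Z**2 ↦ -2·1·5·36 = -360
  3*Z**3 ↦ 3·1·1·216 = 648
Sum: F(2, 5, 6) = (48) + (-100) + (-120) + (-144) + (-125) + (150) + (-360) + (648) = -3.
Reducing mod 7: -3 ≡ 4 (mod 7).
Since F(a, b, c) ≡ 4 ≠ 0 (mod 7), P does NOT lie on the curve.


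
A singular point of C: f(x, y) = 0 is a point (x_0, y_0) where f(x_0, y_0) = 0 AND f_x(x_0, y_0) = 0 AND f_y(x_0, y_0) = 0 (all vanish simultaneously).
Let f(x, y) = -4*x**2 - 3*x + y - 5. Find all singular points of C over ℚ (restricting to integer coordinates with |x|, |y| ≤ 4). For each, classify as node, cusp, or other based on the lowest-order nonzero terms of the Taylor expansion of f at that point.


No singular points in the scanned grid; C is smooth there.

Compute partial derivatives:
  f_x = -8*x - 3.
  f_y = 1.
f_y = 1 is a nonzero constant, so f_y never vanishes: no point (x, y) can satisfy f = f_x = f_y = 0. In particular no (x, y) ∈ {−4, ..., 4}² is singular; the curve is smooth.


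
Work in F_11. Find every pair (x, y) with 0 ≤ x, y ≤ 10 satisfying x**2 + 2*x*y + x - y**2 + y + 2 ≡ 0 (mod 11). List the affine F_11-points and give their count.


Affine F_11-points: {(0, 2), (0, 10), (1, 4), (1, 10), (4, 0), (4, 9), (6, 0), (6, 2), (9, 1), (9, 7), (10, 1), (10, 9)}; count = 12.

For each of the 121 pairs (x, y) ∈ F_11², evaluate f(x, y) mod 11. Record the zeros.
  x = 0: [0↦2, 1↦2, 2↦0, 3↦7, 4↦1, 5↦4, 6↦5, 7↦4, 8↦1, 9↦7, 10↦0]  zeros at y ∈ {2, 10}
  x = 1: [0↦4, 1↦6, 2↦6, 3↦4, 4↦0, 5↦5, 6↦8, 7↦9, 8↦8, 9↦5, 10↦0]  zeros at y ∈ {4, 10}
  x = 2: [0↦8, 1↦1, 2↦3, 3↦3, 4↦1, 5↦8, 6↦2, 7↦5, 8↦6, 9↦5, 10↦2]  zeros at y ∈ ∅
  x = 3: [0↦3, 1↦9, 2↦2, 3↦4, 4↦4, 5↦2, 6↦9, 7↦3, 8↦6, 9↦7, 10↦6]  zeros at y ∈ ∅
  x = 4: [0↦0, 1↦8, 2↦3, 3↦7, 4↦9, 5↦9, 6↦7, 7↦3, 8↦8, 9↦0, 10↦1]  zeros at y ∈ {0, 9}
  x = 5: [0↦10, 1↦9, 2↦6, 3↦1, 4↦5, 5↦7, 6↦7, 7↦5, 8↦1, 9↦6, 10↦9]  zeros at y ∈ ∅
  x = 6: [0↦0, 1↦1, 2↦0, 3↦8, 4↦3, 5↦7, 6↦9, 7↦9, 8↦7, 9↦3, 10↦8]  zeros at y ∈ {0, 2}
  x = 7: [0↦3, 1↦6, 2↦7, 3↦6, 4↦3, 5↦9, 6↦2, 7↦4, 8↦4, 9↦2, 10↦9]  zeros at y ∈ ∅
  x = 8: [0↦8, 1↦2, 2↦5, 3↦6, 4↦5, 5↦2, 6↦8, 7↦1, 8↦3, 9↦3, 10↦1]  zeros at y ∈ ∅
  x = 9: [0↦4, 1↦0, 2↦5, 3↦8, 4↦9, 5↦8, 6↦5, 7↦0, 8↦4, 9↦6, 10↦6]  zeros at y ∈ {1, 7}
  x = 10: [0↦2, 1↦0, 2↦7, 3↦1, 4↦4, 5↦5, 6↦4, 7↦1, 8↦7, 9↦0, 10↦2]  zeros at y ∈ {1, 9}
Collecting zeros: affine points = {(0, 2), (0, 10), (1, 4), (1, 10), (4, 0), (4, 9), (6, 0), (6, 2), (9, 1), (9, 7), (10, 1), (10, 9)}.
Total count |C(F_11)_aff| = 12.


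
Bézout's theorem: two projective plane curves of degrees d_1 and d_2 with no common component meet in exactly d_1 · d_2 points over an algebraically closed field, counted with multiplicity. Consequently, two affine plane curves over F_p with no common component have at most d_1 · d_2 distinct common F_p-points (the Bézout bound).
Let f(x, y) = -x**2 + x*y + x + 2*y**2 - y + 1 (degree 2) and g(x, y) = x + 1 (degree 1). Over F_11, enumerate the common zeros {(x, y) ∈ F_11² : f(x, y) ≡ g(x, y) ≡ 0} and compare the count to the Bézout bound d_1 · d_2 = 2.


Common zeros: {(10, 3), (10, 9)}; count = 2; Bézout bound = 2.

deg(f) = 2, deg(g) = 1, so Bézout bound = 2.
Scan x ∈ F_11. For each x, list the y ∈ F_11 with f(x, y) ≡ 0 and those with g(x, y) ≡ 0 (mod 11); the common zeros in that column are the intersection.
  x = 0: f ≡ 0 at y ∈ {8, 9}; g ≡ 0 at y ∈ ∅; common: ∅.
  x = 1: f ≡ 0 at y ∈ {4, 7}; g ≡ 0 at y ∈ ∅; common: ∅.
  x = 2: f ≡ 0 at y ∈ {6, 10}; g ≡ 0 at y ∈ ∅; common: ∅.
  x = 3: f ≡ 0 at y ∈ {5}; g ≡ 0 at y ∈ ∅; common: ∅.
  x = 4: f ≡ 0 at y ∈ {0, 4}; g ≡ 0 at y ∈ ∅; common: ∅.
  x = 5: f ≡ 0 at y ∈ {3, 6}; g ≡ 0 at y ∈ ∅; common: ∅.
  x = 6: f ≡ 0 at y ∈ {1, 2}; g ≡ 0 at y ∈ ∅; common: ∅.
  x = 7: f ≡ 0 at y ∈ {1, 7}; g ≡ 0 at y ∈ ∅; common: ∅.
  x = 8: f ≡ 0 at y ∈ {0, 2}; g ≡ 0 at y ∈ ∅; common: ∅.
  x = 9: f ≡ 0 at y ∈ {8, 10}; g ≡ 0 at y ∈ ∅; common: ∅.
  x = 10: f ≡ 0 at y ∈ {3, 9}; g ≡ 0 at y ∈ {0, 1, 2, 3, 4, 5, 6, 7, 8, 9, 10}; common: {3, 9}.
Collecting: common zeros = {(10, 3), (10, 9)}, so the count is 2.
Comparison with the Bézout bound: 2 ≤ 2 = deg(f)·deg(g), as expected for curves with no common component (the bound is attained).


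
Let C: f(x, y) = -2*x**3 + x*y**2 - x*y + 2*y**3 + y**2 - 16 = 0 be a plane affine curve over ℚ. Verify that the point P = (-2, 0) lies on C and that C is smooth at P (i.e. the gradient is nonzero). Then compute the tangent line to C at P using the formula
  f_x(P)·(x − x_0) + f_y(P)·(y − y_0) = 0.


Tangent line at P: -24*x + 2*y - 48 = 0.

Step 1: f(-2, 0) = 0, so P lies on C.
Step 2: partial derivatives
  f_x(x, y) = -6*x**2 + y**2 - y, f_y(x, y) = 2*x*y - x + 6*y**2 + 2*y.
  f_x(P) = -24, f_y(P) = 2 (gradient nonzero, so P is smooth).
Step 3: tangent line at P: -24·(x − -2) + 2·(y − 0) = 0.
Expanding: -24*x + 2*y - 48 = 0.


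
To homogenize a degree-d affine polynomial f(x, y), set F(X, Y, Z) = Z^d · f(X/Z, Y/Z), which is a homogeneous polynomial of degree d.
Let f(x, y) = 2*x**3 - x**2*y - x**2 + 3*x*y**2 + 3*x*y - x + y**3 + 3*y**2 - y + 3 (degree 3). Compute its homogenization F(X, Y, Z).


F(X, Y, Z) = 2*X**3 - X**2*Y - X**2*Z + 3*X*Y**2 + 3*X*Y*Z - X*Z**2 + Y**3 + 3*Y**2*Z - Y*Z**2 + 3*Z**3

deg(f) = 3.
Substitute x = X/Z, y = Y/Z into f, then multiply by Z^3.
  monomial 2·x^3·y^0 ↦ 2·X^3·Y^0·Z^0.
  monomial -1·x^2·y^1 ↦ -1·X^2·Y^1·Z^0.
  monomial -1·x^2·y^0 ↦ -1·X^2·Y^0·Z^1.
  monomial 3·x^1·y^2 ↦ 3·X^1·Y^2·Z^0.
  monomial 3·x^1·y^1 ↦ 3·X^1·Y^1·Z^1.
  monomial -1·x^1·y^0 ↦ -1·X^1·Y^0·Z^2.
  monomial 1·x^0·y^3 ↦ 1·X^0·Y^3·Z^0.
  monomial 3·x^0·y^2 ↦ 3·X^0·Y^2·Z^1.
  monomial -1·x^0·y^1 ↦ -1·X^0·Y^1·Z^2.
  monomial 3·x^0·y^0 ↦ 3·X^0·Y^0·Z^3.
Collecting: F(X, Y, Z) = 2*X**3 - X**2*Y - X**2*Z + 3*X*Y**2 + 3*X*Y*Z - X*Z**2 + Y**3 + 3*Y**2*Z - Y*Z**2 + 3*Z**3.


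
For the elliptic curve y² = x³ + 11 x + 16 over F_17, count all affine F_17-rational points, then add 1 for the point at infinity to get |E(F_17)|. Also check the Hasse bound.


Affine points = {(0, 4), (0, 13), (3, 5), (3, 12), (5, 3), (5, 14), (6, 3), (6, 14), (8, 2), (8, 15), (10, 2), (10, 15), (16, 2), (16, 15)}; affine count = 14; |E(F_17)| = 15.

Discriminant check: Δ ∝ 4a³ + 27b² = 4·11³ + 27·16² = 4·1331 + 27·256 ≡ 13 (mod 17). Nonzero ⇒ E is nonsingular.
For each x ∈ F_17, compute rhs = x³ + 11·x + 16 mod 17, then count y ∈ F_17 with y² ≡ rhs.
  x = 0: rhs = 16, matching y values: 4, 13 (2 points).
  x = 1: rhs = 11, matching y values: none (0 points).
  x = 2: rhs = 12, matching y values: none (0 points).
  x = 3: rhs = 8, matching y values: 5, 12 (2 points).
  x = 4: rhs = 5, matching y values: none (0 points).
  x = 5: rhs = 9, matching y values: 3, 14 (2 points).
  x = 6: rhs = 9, matching y values: 3, 14 (2 points).
  x = 7: rhs = 11, matching y values: none (0 points).
  x = 8: rhs = 4, matching y values: 2, 15 (2 points).
  x = 9: rhs = 11, matching y values: none (0 points).
  x = 10: rhs = 4, matching y values: 2, 15 (2 points).
  x = 11: rhs = 6, matching y values: none (0 points).
  x = 12: rhs = 6, matching y values: none (0 points).
  x = 13: rhs = 10, matching y values: none (0 points).
  x = 14: rhs = 7, matching y values: none (0 points).
  x = 15: rhs = 3, matching y values: none (0 points).
  x = 16: rhs = 4, matching y values: 2, 15 (2 points).
Total affine count: 14.
Full point count |E(F_17)| = 14 + 1 = 15.
Hasse bound: |15 − (17+1)| = |-3| = 3 ≤ 2√17 ≈ 8.2462 ✓.


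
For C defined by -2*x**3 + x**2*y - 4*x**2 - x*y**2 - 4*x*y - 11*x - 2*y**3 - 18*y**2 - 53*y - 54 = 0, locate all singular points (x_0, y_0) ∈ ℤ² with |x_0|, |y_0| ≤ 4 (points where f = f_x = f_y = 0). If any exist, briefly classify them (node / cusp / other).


Singular points: {(-1, -3)}; classification: node.

Compute partial derivatives:
  f_x = -6*x**2 + 2*x*y - 8*x - y**2 - 4*y - 11.
  f_y = x**2 - 2*x*y - 4*x - 6*y**2 - 36*y - 53.
Scan x_0 ∈ {−4, ..., 4}. For each x_0, f_y(x_0, y) is a polynomial in y; find its integer roots y ∈ {−4, ..., 4}, then test f_x and f at those candidates.
  x = -4: f_y(-4, y) = -6*y**2 - 28*y - 21; no integer root y with |y| ≤ 4.
  x = -3: f_y(-3, y) = -6*y**2 - 30*y - 32; no integer root y with |y| ≤ 4.
  x = -2: f_y(-2, y) = -6*y**2 - 32*y - 41; no integer root y with |y| ≤ 4.
  x = -1: f_y(-1, y) = -6*y**2 - 34*y - 48; vanishes at y ∈ {-3}. (-1, -3): f_x = 0, f = 0 — SINGULAR.
  x = 0: f_y(0, y) = -6*y**2 - 36*y - 53; no integer root y with |y| ≤ 4.
  x = 1: f_y(1, y) = -6*y**2 - 38*y - 56; vanishes at y ∈ {-4}. (1, -4): f_x = -33 ≠ 0.
  x = 2: f_y(2, y) = -6*y**2 - 40*y - 57; no integer root y with |y| ≤ 4.
  x = 3: f_y(3, y) = -6*y**2 - 42*y - 56; no integer root y with |y| ≤ 4.
  x = 4: f_y(4, y) = -6*y**2 - 44*y - 53; no integer root y with |y| ≤ 4.
Only singular point on the grid: (-1, -3).
Classify: substitute x = -1 + u, y = -3 + v and expand: f = -2*u**3 + u**2*v - u**2 - u*v**2 - 2*v**3 + v**2.
No constant or linear terms (consistent with a singular point). Quadratic part: -u**2 + v**2. Cubic part: -2*u**3 + u**2*v - u*v**2 - 2*v**3.
The quadratic part v**2 - u**2 = (v − u)(v + u) splits into two distinct linear factors, so there are two distinct tangent lines y − -3 = ±(x − -1) — this is a node (ordinary double point).
Classification: node.


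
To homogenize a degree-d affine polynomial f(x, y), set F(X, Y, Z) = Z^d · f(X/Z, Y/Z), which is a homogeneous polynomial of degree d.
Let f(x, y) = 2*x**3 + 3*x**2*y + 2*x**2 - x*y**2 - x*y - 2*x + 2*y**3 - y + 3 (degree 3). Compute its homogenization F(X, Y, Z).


F(X, Y, Z) = 2*X**3 + 3*X**2*Y + 2*X**2*Z - X*Y**2 - X*Y*Z - 2*X*Z**2 + 2*Y**3 - Y*Z**2 + 3*Z**3

deg(f) = 3.
Substitute x = X/Z, y = Y/Z into f, then multiply by Z^3.
  monomial 2·x^3·y^0 ↦ 2·X^3·Y^0·Z^0.
  monomial 3·x^2·y^1 ↦ 3·X^2·Y^1·Z^0.
  monomial 2·x^2·y^0 ↦ 2·X^2·Y^0·Z^1.
  monomial -1·x^1·y^2 ↦ -1·X^1·Y^2·Z^0.
  monomial -1·x^1·y^1 ↦ -1·X^1·Y^1·Z^1.
  monomial -2·x^1·y^0 ↦ -2·X^1·Y^0·Z^2.
  monomial 2·x^0·y^3 ↦ 2·X^0·Y^3·Z^0.
  monomial -1·x^0·y^1 ↦ -1·X^0·Y^1·Z^2.
  monomial 3·x^0·y^0 ↦ 3·X^0·Y^0·Z^3.
Collecting: F(X, Y, Z) = 2*X**3 + 3*X**2*Y + 2*X**2*Z - X*Y**2 - X*Y*Z - 2*X*Z**2 + 2*Y**3 - Y*Z**2 + 3*Z**3.


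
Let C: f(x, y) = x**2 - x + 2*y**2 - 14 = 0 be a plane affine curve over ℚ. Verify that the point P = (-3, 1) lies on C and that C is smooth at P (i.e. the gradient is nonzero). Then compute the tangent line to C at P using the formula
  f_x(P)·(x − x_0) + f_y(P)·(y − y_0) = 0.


Tangent line at P: -7*x + 4*y - 25 = 0.

Step 1: f(-3, 1) = 0, so P lies on C.
Step 2: partial derivatives
  f_x(x, y) = 2*x - 1, f_y(x, y) = 4*y.
  f_x(P) = -7, f_y(P) = 4 (gradient nonzero, so P is smooth).
Step 3: tangent line at P: -7·(x − -3) + 4·(y − 1) = 0.
Expanding: -7*x + 4*y - 25 = 0.


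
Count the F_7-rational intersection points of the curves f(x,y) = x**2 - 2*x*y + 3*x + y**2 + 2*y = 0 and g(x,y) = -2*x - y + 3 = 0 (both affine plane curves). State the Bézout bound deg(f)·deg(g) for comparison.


Common zeros: ∅; count = 0; Bézout bound = 2.

deg(f) = 2, deg(g) = 1, so Bézout bound = 2.
Scan x ∈ F_7. For each x, list the y ∈ F_7 with f(x, y) ≡ 0 and those with g(x, y) ≡ 0 (mod 7); the common zeros in that column are the intersection.
  x = 0: f ≡ 0 at y ∈ {0, 5}; g ≡ 0 at y ∈ {3}; common: ∅.
  x = 1: f ≡ 0 at y ∈ ∅; g ≡ 0 at y ∈ {1}; common: ∅.
  x = 2: f ≡ 0 at y ∈ ∅; g ≡ 0 at y ∈ {6}; common: ∅.
  x = 3: f ≡ 0 at y ∈ {2}; g ≡ 0 at y ∈ {4}; common: ∅.
  x = 4: f ≡ 0 at y ∈ {0, 6}; g ≡ 0 at y ∈ {2}; common: ∅.
  x = 5: f ≡ 0 at y ∈ {2, 6}; g ≡ 0 at y ∈ {0}; common: ∅.
  x = 6: f ≡ 0 at y ∈ ∅; g ≡ 0 at y ∈ {5}; common: ∅.
Collecting: common zeros = ∅, so the count is 0.
Comparison with the Bézout bound: 0 ≤ 2 = deg(f)·deg(g), as expected for curves with no common component (the affine F_7-count falls short of the bound because intersections may lie at infinity, over extension fields, or carry multiplicity).


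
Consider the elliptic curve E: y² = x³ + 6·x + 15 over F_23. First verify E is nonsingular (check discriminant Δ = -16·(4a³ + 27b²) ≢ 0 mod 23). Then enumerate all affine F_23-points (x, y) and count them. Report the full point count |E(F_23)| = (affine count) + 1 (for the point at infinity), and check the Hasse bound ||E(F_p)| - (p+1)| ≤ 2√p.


Affine points = {(2, 9), (2, 14), (5, 3), (5, 20), (7, 3), (7, 20), (8, 0), (9, 4), (9, 19), (11, 3), (11, 20), (13, 6), (13, 17), (17, 4), (17, 19), (20, 4), (20, 19), (21, 8), (21, 15), (22, 10), (22, 13)}; affine count = 21; |E(F_23)| = 22.

Discriminant check: Δ ∝ 4a³ + 27b² = 4·6³ + 27·15² = 4·216 + 27·225 ≡ 16 (mod 23). Nonzero ⇒ E is nonsingular.
For each x ∈ F_23, compute rhs = x³ + 6·x + 15 mod 23, then count y ∈ F_23 with y² ≡ rhs.
  x = 0: rhs = 15, matching y values: none (0 points).
  x = 1: rhs = 22, matching y values: none (0 points).
  x = 2: rhs = 12, matching y values: 9, 14 (2 points).
  x = 3: rhs = 14, matching y values: none (0 points).
  x = 4: rhs = 11, matching y values: none (0 points).
  x = 5: rhs = 9, matching y values: 3, 20 (2 points).
  x = 6: rhs = 14, matching y values: none (0 points).
  x = 7: rhs = 9, matching y values: 3, 20 (2 points).
  x = 8: rhs = 0, matching y values: 0 (1 points).
  x = 9: rhs = 16, matching y values: 4, 19 (2 points).
  x = 10: rhs = 17, matching y values: none (0 points).
  x = 11: rhs = 9, matching y values: 3, 20 (2 points).
  x = 12: rhs = 21, matching y values: none (0 points).
  x = 13: rhs = 13, matching y values: 6, 17 (2 points).
  x = 14: rhs = 14, matching y values: none (0 points).
  x = 15: rhs = 7, matching y values: none (0 points).
  x = 16: rhs = 21, matching y values: none (0 points).
  x = 17: rhs = 16, matching y values: 4, 19 (2 points).
  x = 18: rhs = 21, matching y values: none (0 points).
  x = 19: rhs = 19, matching y values: none (0 points).
  x = 20: rhs = 16, matching y values: 4, 19 (2 points).
  x = 21: rhs = 18, matching y values: 8, 15 (2 points).
  x = 22: rhs = 8, matching y values: 10, 13 (2 points).
Total affine count: 21.
Full point count |E(F_23)| = 21 + 1 = 22.
Hasse bound: |22 − (23+1)| = |-2| = 2 ≤ 2√23 ≈ 9.5917 ✓.


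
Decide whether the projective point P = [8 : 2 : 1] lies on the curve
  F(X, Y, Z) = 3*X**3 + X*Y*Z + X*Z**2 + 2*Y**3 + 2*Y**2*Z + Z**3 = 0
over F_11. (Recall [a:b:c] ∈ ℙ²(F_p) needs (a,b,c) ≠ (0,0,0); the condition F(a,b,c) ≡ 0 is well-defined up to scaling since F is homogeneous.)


F(8,2,1) ≡ 1 (mod 11); P is NOT on the curve.

Evaluate F(8, 2, 1) term-by-term (mod 11).
  3*X**3 ↦ 3·512·1·1 = 1536
  X*Y*Z ↦ 1·8·2·1 = 16
  X*Z**2 ↦ 1·8·1·1 = 8
  2*Y**3 ↦ 2·1·8·1 = 16
  2*Y**2*Z ↦ 2·1·4·1 = 8
  Z**3 ↦ 1·1·1·1 = 1
Sum: F(8, 2, 1) = (1536) + (16) + (8) + (16) + (8) + (1) = 1585.
Reducing mod 11: 1585 ≡ 1 (mod 11).
Since F(a, b, c) ≡ 1 ≠ 0 (mod 11), P does NOT lie on the curve.


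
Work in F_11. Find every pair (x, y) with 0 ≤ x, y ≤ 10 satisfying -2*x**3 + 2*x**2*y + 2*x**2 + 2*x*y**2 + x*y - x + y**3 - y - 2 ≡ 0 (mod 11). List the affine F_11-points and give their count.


Affine F_11-points: {(0, 3), (1, 6), (2, 9), (5, 6), (7, 3), (8, 3), (8, 7), (9, 4), (10, 10)}; count = 9.

For each of the 121 pairs (x, y) ∈ F_11², evaluate f(x, y) mod 11. Record the zeros.
  x = 0: [0↦9, 1↦9, 2↦4, 3↦0, 4↦3, 5↦8, 6↦10, 7↦4, 8↦7, 9↦3, 10↦9]  zeros at y ∈ {3}
  x = 1: [0↦8, 1↦2, 2↦6, 3↦4, 4↦2, 5↦6, 6↦0, 7↦1, 8↦4, 9↦4, 10↦7]  zeros at y ∈ {6}
  x = 2: [0↦10, 1↦2, 2↦8, 3↦1, 4↦9, 5↦5, 6↦6, 7↦7, 8↦3, 9↦0, 10↦4]  zeros at y ∈ {9}
  x = 3: [0↦3, 1↦8, 2↦9, 3↦1, 4↦1, 5↦4, 6↦5, 7↦10, 8↦3, 9↦1, 10↦10]  zeros at y ∈ ∅
  x = 4: [0↦8, 1↦8, 2↦8, 3↦3, 4↦10, 5↦2, 6↦7, 7↦9, 8↦3, 9↦6, 10↦2]  zeros at y ∈ ∅
  x = 5: [0↦2, 1↦1, 2↦4, 3↦6, 4↦2, 5↦9, 6↦0, 7↦3, 8↦2, 9↦3, 10↦1]  zeros at y ∈ {6}
  x = 6: [0↦6, 1↦8, 2↦7, 3↦9, 4↦9, 5↦2, 6↦5, 7↦2, 8↦10, 9↦2, 10↦6]  zeros at y ∈ ∅
  x = 7: [0↦8, 1↦6, 2↦5, 3↦0, 4↦8, 5↦2, 6↦10, 7↦5, 8↦4, 9↦2, 10↦5]  zeros at y ∈ {3}
  x = 8: [0↦7, 1↦5, 2↦8, 3↦0, 4↦9, 5↦8, 6↦3, 7↦0, 8↦5, 9↦2, 10↦8]  zeros at y ∈ {3, 7}
  x = 9: [0↦2, 1↦4, 2↦4, 3↦8, 4↦0, 5↦8, 6↦5, 7↦8, 8↦1, 9↦1, 10↦3]  zeros at y ∈ {4}
  x = 10: [0↦3, 1↦2, 2↦3, 3↦1, 4↦2, 5↦1, 6↦4, 7↦6, 8↦2, 9↦9, 10↦0]  zeros at y ∈ {10}
Collecting zeros: affine points = {(0, 3), (1, 6), (2, 9), (5, 6), (7, 3), (8, 3), (8, 7), (9, 4), (10, 10)}.
Total count |C(F_11)_aff| = 9.


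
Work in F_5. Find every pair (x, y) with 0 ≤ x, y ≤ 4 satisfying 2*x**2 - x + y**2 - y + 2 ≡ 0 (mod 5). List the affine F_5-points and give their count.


Affine F_5-points: {(1, 2), (1, 4), (2, 2), (2, 4), (4, 0), (4, 1)}; count = 6.

For each of the 25 pairs (x, y) ∈ F_5², evaluate f(x, y) mod 5. Record the zeros.
  x = 0: [0↦2, 1↦2, 2↦4, 3↦3, 4↦4]  zeros at y ∈ ∅
  x = 1: [0↦3, 1↦3, 2↦0, 3↦4, 4↦0]  zeros at y ∈ {2, 4}
  x = 2: [0↦3, 1↦3, 2↦0, 3↦4, 4↦0]  zeros at y ∈ {2, 4}
  x = 3: [0↦2, 1↦2, 2↦4, 3↦3, 4↦4]  zeros at y ∈ ∅
  x = 4: [0↦0, 1↦0, 2↦2, 3↦1, 4↦2]  zeros at y ∈ {0, 1}
Collecting zeros: affine points = {(1, 2), (1, 4), (2, 2), (2, 4), (4, 0), (4, 1)}.
Total count |C(F_5)_aff| = 6.


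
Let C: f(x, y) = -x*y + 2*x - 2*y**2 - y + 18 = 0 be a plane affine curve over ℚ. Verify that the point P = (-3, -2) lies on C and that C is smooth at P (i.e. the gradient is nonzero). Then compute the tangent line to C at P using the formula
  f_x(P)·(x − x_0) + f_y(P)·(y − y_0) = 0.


Tangent line at P: 4*x + 10*y + 32 = 0.

Step 1: f(-3, -2) = 0, so P lies on C.
Step 2: partial derivatives
  f_x(x, y) = 2 - y, f_y(x, y) = -x - 4*y - 1.
  f_x(P) = 4, f_y(P) = 10 (gradient nonzero, so P is smooth).
Step 3: tangent line at P: 4·(x − -3) + 10·(y − -2) = 0.
Expanding: 4*x + 10*y + 32 = 0.


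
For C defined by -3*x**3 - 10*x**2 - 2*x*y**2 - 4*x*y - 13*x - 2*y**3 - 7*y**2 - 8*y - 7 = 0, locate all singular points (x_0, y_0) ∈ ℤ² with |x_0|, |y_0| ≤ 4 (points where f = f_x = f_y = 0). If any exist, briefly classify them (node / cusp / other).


Singular points: {(-1, -1)}; classification: node.

Compute partial derivatives:
  f_x = -9*x**2 - 20*x - 2*y**2 - 4*y - 13.
  f_y = -4*x*y - 4*x - 6*y**2 - 14*y - 8.
Scan x_0 ∈ {−4, ..., 4}. For each x_0, f_y(x_0, y) is a polynomial in y; find its integer roots y ∈ {−4, ..., 4}, then test f_x and f at those candidates.
  x = -4: f_y(-4, y) = -6*y**2 + 2*y + 8; vanishes at y ∈ {-1}. (-4, -1): f_x = -75 ≠ 0.
  x = -3: f_y(-3, y) = -6*y**2 - 2*y + 4; vanishes at y ∈ {-1}. (-3, -1): f_x = -32 ≠ 0.
  x = -2: f_y(-2, y) = -6*y**2 - 6*y; vanishes at y ∈ {-1, 0}. (-2, -1): f_x = -7 ≠ 0; (-2, 0): f_x = -9 ≠ 0.
  x = -1: f_y(-1, y) = -6*y**2 - 10*y - 4; vanishes at y ∈ {-1}. (-1, -1): f_x = 0, f = 0 — SINGULAR.
  x = 0: f_y(0, y) = -6*y**2 - 14*y - 8; vanishes at y ∈ {-1}. (0, -1): f_x = -11 ≠ 0.
  x = 1: f_y(1, y) = -6*y**2 - 18*y - 12; vanishes at y ∈ {-2, -1}. (1, -2): f_x = -42 ≠ 0; (1, -1): f_x = -40 ≠ 0.
  x = 2: f_y(2, y) = -6*y**2 - 22*y - 16; vanishes at y ∈ {-1}. (2, -1): f_x = -87 ≠ 0.
  x = 3: f_y(3, y) = -6*y**2 - 26*y - 20; vanishes at y ∈ {-1}. (3, -1): f_x = -152 ≠ 0.
  x = 4: f_y(4, y) = -6*y**2 - 30*y - 24; vanishes at y ∈ {-4, -1}. (4, -4): f_x = -253 ≠ 0; (4, -1): f_x = -235 ≠ 0.
Only singular point on the grid: (-1, -1).
Classify: substitute x = -1 + u, y = -1 + v and expand: f = -3*u**3 - u**2 - 2*u*v**2 - 2*v**3 + v**2.
No constant or linear terms (consistent with a singular point). Quadratic part: -u**2 + v**2. Cubic part: -3*u**3 - 2*u*v**2 - 2*v**3.
The quadratic part v**2 - u**2 = (v − u)(v + u) splits into two distinct linear factors, so there are two distinct tangent lines y − -1 = ±(x − -1) — this is a node (ordinary double point).
Classification: node.


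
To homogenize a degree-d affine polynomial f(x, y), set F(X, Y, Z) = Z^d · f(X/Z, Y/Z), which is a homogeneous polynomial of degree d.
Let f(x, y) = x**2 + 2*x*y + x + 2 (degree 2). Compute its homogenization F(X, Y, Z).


F(X, Y, Z) = X**2 + 2*X*Y + X*Z + 2*Z**2

deg(f) = 2.
Substitute x = X/Z, y = Y/Z into f, then multiply by Z^2.
  monomial 1·x^2·y^0 ↦ 1·X^2·Y^0·Z^0.
  monomial 2·x^1·y^1 ↦ 2·X^1·Y^1·Z^0.
  monomial 1·x^1·y^0 ↦ 1·X^1·Y^0·Z^1.
  monomial 2·x^0·y^0 ↦ 2·X^0·Y^0·Z^2.
Collecting: F(X, Y, Z) = X**2 + 2*X*Y + X*Z + 2*Z**2.


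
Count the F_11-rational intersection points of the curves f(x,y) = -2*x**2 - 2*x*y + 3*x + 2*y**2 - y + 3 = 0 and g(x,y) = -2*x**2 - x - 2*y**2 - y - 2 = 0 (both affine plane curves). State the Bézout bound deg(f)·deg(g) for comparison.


Common zeros: {(9, 4)}; count = 1; Bézout bound = 4.

deg(f) = 2, deg(g) = 2, so Bézout bound = 4.
Scan x ∈ F_11. For each x, list the y ∈ F_11 with f(x, y) ≡ 0 and those with g(x, y) ≡ 0 (mod 11); the common zeros in that column are the intersection.
  x = 0: f ≡ 0 at y ∈ ∅; g ≡ 0 at y ∈ ∅; common: ∅.
  x = 1: f ≡ 0 at y ∈ ∅; g ≡ 0 at y ∈ {7, 9}; common: ∅.
  x = 2: f ≡ 0 at y ∈ ∅; g ≡ 0 at y ∈ {2, 3}; common: ∅.
  x = 3: f ≡ 0 at y ∈ {1, 8}; g ≡ 0 at y ∈ {2, 3}; common: ∅.
  x = 4: f ≡ 0 at y ∈ ∅; g ≡ 0 at y ∈ {7, 9}; common: ∅.
  x = 5: f ≡ 0 at y ∈ {4, 7}; g ≡ 0 at y ∈ ∅; common: ∅.
  x = 6: f ≡ 0 at y ∈ {5, 7}; g ≡ 0 at y ∈ ∅; common: ∅.
  x = 7: f ≡ 0 at y ∈ {5, 8}; g ≡ 0 at y ∈ {1, 4}; common: ∅.
  x = 8: f ≡ 0 at y ∈ ∅; g ≡ 0 at y ∈ ∅; common: ∅.
  x = 9: f ≡ 0 at y ∈ {0, 4}; g ≡ 0 at y ∈ {1, 4}; common: {4}.
  x = 10: f ≡ 0 at y ∈ ∅; g ≡ 0 at y ∈ ∅; common: ∅.
Collecting: common zeros = {(9, 4)}, so the count is 1.
Comparison with the Bézout bound: 1 ≤ 4 = deg(f)·deg(g), as expected for curves with no common component (the affine F_11-count falls short of the bound because intersections may lie at infinity, over extension fields, or carry multiplicity).


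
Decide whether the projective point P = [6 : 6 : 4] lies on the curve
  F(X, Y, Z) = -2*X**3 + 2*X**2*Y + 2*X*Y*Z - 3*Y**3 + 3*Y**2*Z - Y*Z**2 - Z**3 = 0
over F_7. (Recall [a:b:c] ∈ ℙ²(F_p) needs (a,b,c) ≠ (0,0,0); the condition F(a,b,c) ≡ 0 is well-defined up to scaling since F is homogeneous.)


F(6,6,4) ≡ 3 (mod 7); P is NOT on the curve.

Evaluate F(6, 6, 4) term-by-term (mod 7).
  -2*X**3 ↦ -2·216·1·1 = -432
  2*X**2*Y ↦ 2·36·6·1 = 432
  2*X*Y*Z ↦ 2·6·6·4 = 288
  -3*Y**3 ↦ -3·1·216·1 = -648
  3*Y**2*Z ↦ 3·1·36·4 = 432
  -Y*Z**2 ↦ -1·1·6·16 = -96
  -Z**3 ↦ -1·1·1·64 = -64
Sum: F(6, 6, 4) = (-432) + (432) + (288) + (-648) + (432) + (-96) + (-64) = -88.
Reducing mod 7: -88 ≡ 3 (mod 7).
Since F(a, b, c) ≡ 3 ≠ 0 (mod 7), P does NOT lie on the curve.


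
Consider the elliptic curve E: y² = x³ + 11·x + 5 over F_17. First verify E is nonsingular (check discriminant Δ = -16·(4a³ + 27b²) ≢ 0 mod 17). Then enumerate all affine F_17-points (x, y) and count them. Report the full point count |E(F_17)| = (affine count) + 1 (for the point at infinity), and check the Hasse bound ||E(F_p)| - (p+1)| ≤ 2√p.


Affine points = {(1, 0), (2, 1), (2, 16), (5, 7), (5, 10), (6, 7), (6, 10), (7, 0), (9, 0), (13, 4), (13, 13), (14, 8), (14, 9), (15, 3), (15, 14)}; affine count = 15; |E(F_17)| = 16.

Discriminant check: Δ ∝ 4a³ + 27b² = 4·11³ + 27·5² = 4·1331 + 27·25 ≡ 15 (mod 17). Nonzero ⇒ E is nonsingular.
For each x ∈ F_17, compute rhs = x³ + 11·x + 5 mod 17, then count y ∈ F_17 with y² ≡ rhs.
  x = 0: rhs = 5, matching y values: none (0 points).
  x = 1: rhs = 0, matching y values: 0 (1 points).
  x = 2: rhs = 1, matching y values: 1, 16 (2 points).
  x = 3: rhs = 14, matching y values: none (0 points).
  x = 4: rhs = 11, matching y values: none (0 points).
  x = 5: rhs = 15, matching y values: 7, 10 (2 points).
  x = 6: rhs = 15, matching y values: 7, 10 (2 points).
  x = 7: rhs = 0, matching y values: 0 (1 points).
  x = 8: rhs = 10, matching y values: none (0 points).
  x = 9: rhs = 0, matching y values: 0 (1 points).
  x = 10: rhs = 10, matching y values: none (0 points).
  x = 11: rhs = 12, matching y values: none (0 points).
  x = 12: rhs = 12, matching y values: none (0 points).
  x = 13: rhs = 16, matching y values: 4, 13 (2 points).
  x = 14: rhs = 13, matching y values: 8, 9 (2 points).
  x = 15: rhs = 9, matching y values: 3, 14 (2 points).
  x = 16: rhs = 10, matching y values: none (0 points).
Total affine count: 15.
Full point count |E(F_17)| = 15 + 1 = 16.
Hasse bound: |16 − (17+1)| = |-2| = 2 ≤ 2√17 ≈ 8.2462 ✓.


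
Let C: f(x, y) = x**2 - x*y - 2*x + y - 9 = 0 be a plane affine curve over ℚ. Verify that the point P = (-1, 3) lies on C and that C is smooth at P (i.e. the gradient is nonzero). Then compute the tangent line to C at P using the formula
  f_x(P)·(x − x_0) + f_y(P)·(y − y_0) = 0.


Tangent line at P: -7*x + 2*y - 13 = 0.

Step 1: f(-1, 3) = 0, so P lies on C.
Step 2: partial derivatives
  f_x(x, y) = 2*x - y - 2, f_y(x, y) = 1 - x.
  f_x(P) = -7, f_y(P) = 2 (gradient nonzero, so P is smooth).
Step 3: tangent line at P: -7·(x − -1) + 2·(y − 3) = 0.
Expanding: -7*x + 2*y - 13 = 0.


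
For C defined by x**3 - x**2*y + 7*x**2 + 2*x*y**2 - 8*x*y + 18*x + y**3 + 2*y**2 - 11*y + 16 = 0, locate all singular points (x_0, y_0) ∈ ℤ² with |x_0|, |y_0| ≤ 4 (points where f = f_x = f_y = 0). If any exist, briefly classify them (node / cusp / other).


Singular points: {(-2, 1)}; classification: cusp.

Compute partial derivatives:
  f_x = 3*x**2 - 2*x*y + 14*x + 2*y**2 - 8*y + 18.
  f_y = -x**2 + 4*x*y - 8*x + 3*y**2 + 4*y - 11.
Scan x_0 ∈ {−4, ..., 4}. For each x_0, f_y(x_0, y) is a polynomial in y; find its integer roots y ∈ {−4, ..., 4}, then test f_x and f at those candidates.
  x = -4: f_y(-4, y) = 3*y**2 - 12*y + 5; no integer root y with |y| ≤ 4.
  x = -3: f_y(-3, y) = 3*y**2 - 8*y + 4; vanishes at y ∈ {2}. (-3, 2): f_x = 7 ≠ 0.
  x = -2: f_y(-2, y) = 3*y**2 - 4*y + 1; vanishes at y ∈ {1}. (-2, 1): f_x = 0, f = 0 — SINGULAR.
  x = -1: f_y(-1, y) = 3*y**2 - 4; no integer root y with |y| ≤ 4.
  x = 0: f_y(0, y) = 3*y**2 + 4*y - 11; no integer root y with |y| ≤ 4.
  x = 1: f_y(1, y) = 3*y**2 + 8*y - 20; no integer root y with |y| ≤ 4.
  x = 2: f_y(2, y) = 3*y**2 + 12*y - 31; no integer root y with |y| ≤ 4.
  x = 3: f_y(3, y) = 3*y**2 + 16*y - 44; vanishes at y ∈ {2}. (3, 2): f_x = 67 ≠ 0.
  x = 4: f_y(4, y) = 3*y**2 + 20*y - 59; no integer root y with |y| ≤ 4.
Only singular point on the grid: (-2, 1).
Classify: substitute x = -2 + u, y = 1 + v and expand: f = u**3 - u**2*v + 2*u*v**2 + v**3 + v**2.
No constant or linear terms (consistent with a singular point). Quadratic part: v**2. Cubic part: u**3 - u**2*v + 2*u*v**2 + v**3.
The quadratic part v**2 is a perfect square, so there is a single (double) tangent line v = 0, i.e. y = 1. Restricting the cubic part to that line (v = 0) leaves u**3 ≠ 0, so f is not divisible by v and the branch is v² ≈ -u**3 to lowest order — this is a cusp.
Classification: cusp.


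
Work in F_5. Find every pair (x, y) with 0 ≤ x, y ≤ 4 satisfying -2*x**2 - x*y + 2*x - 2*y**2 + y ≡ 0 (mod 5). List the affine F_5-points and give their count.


Affine F_5-points: {(0, 0), (0, 3), (1, 0), (2, 3), (2, 4)}; count = 5.

For each of the 25 pairs (x, y) ∈ F_5², evaluate f(x, y) mod 5. Record the zeros.
  x = 0: [0↦0, 1↦4, 2↦4, 3↦0, 4↦2]  zeros at y ∈ {0, 3}
  x = 1: [0↦0, 1↦3, 2↦2, 3↦2, 4↦3]  zeros at y ∈ {0}
  x = 2: [0↦1, 1↦3, 2↦1, 3↦0, 4↦0]  zeros at y ∈ {3, 4}
  x = 3: [0↦3, 1↦4, 2↦1, 3↦4, 4↦3]  zeros at y ∈ ∅
  x = 4: [0↦1, 1↦1, 2↦2, 3↦4, 4↦2]  zeros at y ∈ ∅
Collecting zeros: affine points = {(0, 0), (0, 3), (1, 0), (2, 3), (2, 4)}.
Total count |C(F_5)_aff| = 5.


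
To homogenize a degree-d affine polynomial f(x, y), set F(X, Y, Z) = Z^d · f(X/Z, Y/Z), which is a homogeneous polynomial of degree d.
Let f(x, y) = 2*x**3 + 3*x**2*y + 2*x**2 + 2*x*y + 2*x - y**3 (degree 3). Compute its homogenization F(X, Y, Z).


F(X, Y, Z) = 2*X**3 + 3*X**2*Y + 2*X**2*Z + 2*X*Y*Z + 2*X*Z**2 - Y**3

deg(f) = 3.
Substitute x = X/Z, y = Y/Z into f, then multiply by Z^3.
  monomial 2·x^3·y^0 ↦ 2·X^3·Y^0·Z^0.
  monomial 3·x^2·y^1 ↦ 3·X^2·Y^1·Z^0.
  monomial 2·x^2·y^0 ↦ 2·X^2·Y^0·Z^1.
  monomial 2·x^1·y^1 ↦ 2·X^1·Y^1·Z^1.
  monomial 2·x^1·y^0 ↦ 2·X^1·Y^0·Z^2.
  monomial -1·x^0·y^3 ↦ -1·X^0·Y^3·Z^0.
Collecting: F(X, Y, Z) = 2*X**3 + 3*X**2*Y + 2*X**2*Z + 2*X*Y*Z + 2*X*Z**2 - Y**3.


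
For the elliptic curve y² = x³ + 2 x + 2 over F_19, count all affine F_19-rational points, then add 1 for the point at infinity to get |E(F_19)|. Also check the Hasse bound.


Affine points = {(1, 9), (1, 10), (3, 4), (3, 15), (4, 6), (4, 13), (5, 2), (5, 17), (7, 6), (7, 13), (8, 6), (8, 13), (11, 5), (11, 14), (12, 5), (12, 14), (14, 0), (15, 5), (15, 14), (16, 8), (16, 11), (17, 3), (17, 16)}; affine count = 23; |E(F_19)| = 24.

Discriminant check: Δ ∝ 4a³ + 27b² = 4·2³ + 27·2² = 4·8 + 27·4 ≡ 7 (mod 19). Nonzero ⇒ E is nonsingular.
For each x ∈ F_19, compute rhs = x³ + 2·x + 2 mod 19, then count y ∈ F_19 with y² ≡ rhs.
  x = 0: rhs = 2, matching y values: none (0 points).
  x = 1: rhs = 5, matching y values: 9, 10 (2 points).
  x = 2: rhs = 14, matching y values: none (0 points).
  x = 3: rhs = 16, matching y values: 4, 15 (2 points).
  x = 4: rhs = 17, matching y values: 6, 13 (2 points).
  x = 5: rhs = 4, matching y values: 2, 17 (2 points).
  x = 6: rhs = 2, matching y values: none (0 points).
  x = 7: rhs = 17, matching y values: 6, 13 (2 points).
  x = 8: rhs = 17, matching y values: 6, 13 (2 points).
  x = 9: rhs = 8, matching y values: none (0 points).
  x = 10: rhs = 15, matching y values: none (0 points).
  x = 11: rhs = 6, matching y values: 5, 14 (2 points).
  x = 12: rhs = 6, matching y values: 5, 14 (2 points).
  x = 13: rhs = 2, matching y values: none (0 points).
  x = 14: rhs = 0, matching y values: 0 (1 points).
  x = 15: rhs = 6, matching y values: 5, 14 (2 points).
  x = 16: rhs = 7, matching y values: 8, 11 (2 points).
  x = 17: rhs = 9, matching y values: 3, 16 (2 points).
  x = 18: rhs = 18, matching y values: none (0 points).
Total affine count: 23.
Full point count |E(F_19)| = 23 + 1 = 24.
Hasse bound: |24 − (19+1)| = |4| = 4 ≤ 2√19 ≈ 8.7178 ✓.


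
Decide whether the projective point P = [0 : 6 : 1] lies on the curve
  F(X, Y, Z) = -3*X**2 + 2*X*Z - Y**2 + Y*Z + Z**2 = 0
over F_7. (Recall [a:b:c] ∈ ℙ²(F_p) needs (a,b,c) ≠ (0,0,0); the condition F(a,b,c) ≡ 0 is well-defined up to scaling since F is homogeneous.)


F(0,6,1) ≡ 6 (mod 7); P is NOT on the curve.

Evaluate F(0, 6, 1) term-by-term (mod 7).
  -3*X**2 ↦ -3·0·1·1 = 0
  2*X*Z ↦ 2·0·1·1 = 0
  -Y**2 ↦ -1·1·36·1 = -36
  Y*Z ↦ 1·1·6·1 = 6
  Z**2 ↦ 1·1·1·1 = 1
Sum: F(0, 6, 1) = (0) + (0) + (-36) + (6) + (1) = -29.
Reducing mod 7: -29 ≡ 6 (mod 7).
Since F(a, b, c) ≡ 6 ≠ 0 (mod 7), P does NOT lie on the curve.


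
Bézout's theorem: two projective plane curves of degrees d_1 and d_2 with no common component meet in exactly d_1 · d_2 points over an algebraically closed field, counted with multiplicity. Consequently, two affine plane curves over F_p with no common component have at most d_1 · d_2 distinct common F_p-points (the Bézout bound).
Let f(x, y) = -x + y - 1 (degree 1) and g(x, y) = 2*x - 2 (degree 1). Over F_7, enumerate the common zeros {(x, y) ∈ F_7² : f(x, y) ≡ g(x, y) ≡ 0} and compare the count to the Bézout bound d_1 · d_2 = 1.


Common zeros: {(1, 2)}; count = 1; Bézout bound = 1.

deg(f) = 1, deg(g) = 1, so Bézout bound = 1.
Scan x ∈ F_7. For each x, list the y ∈ F_7 with f(x, y) ≡ 0 and those with g(x, y) ≡ 0 (mod 7); the common zeros in that column are the intersection.
  x = 0: f ≡ 0 at y ∈ {1}; g ≡ 0 at y ∈ ∅; common: ∅.
  x = 1: f ≡ 0 at y ∈ {2}; g ≡ 0 at y ∈ {0, 1, 2, 3, 4, 5, 6}; common: {2}.
  x = 2: f ≡ 0 at y ∈ {3}; g ≡ 0 at y ∈ ∅; common: ∅.
  x = 3: f ≡ 0 at y ∈ {4}; g ≡ 0 at y ∈ ∅; common: ∅.
  x = 4: f ≡ 0 at y ∈ {5}; g ≡ 0 at y ∈ ∅; common: ∅.
  x = 5: f ≡ 0 at y ∈ {6}; g ≡ 0 at y ∈ ∅; common: ∅.
  x = 6: f ≡ 0 at y ∈ {0}; g ≡ 0 at y ∈ ∅; common: ∅.
Collecting: common zeros = {(1, 2)}, so the count is 1.
Comparison with the Bézout bound: 1 ≤ 1 = deg(f)·deg(g), as expected for curves with no common component (the bound is attained).
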